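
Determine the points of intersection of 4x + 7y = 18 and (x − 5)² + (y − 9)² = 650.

(−20, 14) and (22, −10)

Express y = (18 − 4x)/7 and substitute into the circle:
65x² − 130x − 28600 = 0  ⟹  x² − 2x − 440 = 0
x = 22 or x = −20, giving (22, −10) and (−20, 14).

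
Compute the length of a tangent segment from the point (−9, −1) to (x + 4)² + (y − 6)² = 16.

√58

The centre is (−4, 6) and r = 4. The square of the distance from P to the centre is 25 + 49 = 74.
By the tangent–radius right angle, tangent length = √(|PO|² − r²) = √58.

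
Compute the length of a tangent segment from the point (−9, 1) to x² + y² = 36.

√46

The centre is (0, 0) and r = 6. The square of the distance from P to the centre is 81 + 1 = 82.
The tangent meets the radius at right angles, so tangent² = |PO|² − r² = 82 − 36 = 46.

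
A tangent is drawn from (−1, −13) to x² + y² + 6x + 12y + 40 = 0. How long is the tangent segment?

Centre (−3, −6), r² = 5. |PO|² = (2)² + (−7)² = 53.
The tangent meets the radius at right angles, so tangent² = |PO|² − r² = 53 − 5 = 48.

4√3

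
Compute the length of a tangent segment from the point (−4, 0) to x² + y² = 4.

2√3

With centre O = (0, 0), |OP|² = 16 and r² = 4.
The tangent meets the radius at right angles, so tangent² = |PO|² − r² = 16 − 4 = 12.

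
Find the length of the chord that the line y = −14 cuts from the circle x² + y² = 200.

The distance from (0, 0) to the line is 14, and r² = 200.
Chord = 2√(r² − d²) = 2·√(4) = 4.

4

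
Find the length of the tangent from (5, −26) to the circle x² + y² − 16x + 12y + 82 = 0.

Centre (8, −6), r² = 18. |PO|² = (−3)² + (−20)² = 409.
By the tangent–radius right angle, tangent length = √(|PO|² − r²) = √391.

√391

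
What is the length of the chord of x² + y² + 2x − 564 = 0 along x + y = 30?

13√2

From the line, y = −x + 30. Substituting:
2x² − 58x + 336 = 0  ⟹  x² − 29x + 168 = 0
x = 21 or x = 8, giving (21, 9) and (8, 22).
|(21, 9) − (8, 22)| = √((13)² + (−13)²) = 13√2.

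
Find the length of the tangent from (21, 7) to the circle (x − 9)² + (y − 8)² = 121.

The centre is (9, 8) and r = 11. The square of the distance from P to the centre is 144 + 1 = 145.
Power of the point: PT² = |PO|² − r² = 24, so PT = 2√6.

2√6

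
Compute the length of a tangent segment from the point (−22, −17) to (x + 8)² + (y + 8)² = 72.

The centre is (−8, −8) and r = 6√2. The square of the distance from P to the centre is 196 + 81 = 277.
The tangent meets the radius at right angles, so tangent² = |PO|² − r² = 277 − 72 = 205.

√205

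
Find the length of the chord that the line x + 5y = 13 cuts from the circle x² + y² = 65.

The distance from (0, 0) to the line is 13/√26, and r² = 65.
Half the chord is √(r² − d²) = √(117/2), so the full chord is 3√26.

3√26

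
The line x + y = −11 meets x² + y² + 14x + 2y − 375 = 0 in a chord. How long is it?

29√2

Express y = −x − 11 and substitute into the circle:
2x² + 34x − 276 = 0  ⟹  x² + 17x − 138 = 0
x = 6 or x = −23, giving (6, −17) and (−23, 12).
|(6, −17) − (−23, 12)| = √((29)² + (−29)²) = 29√2.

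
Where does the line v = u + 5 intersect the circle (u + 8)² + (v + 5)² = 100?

From the line, v = u + 5. Substituting:
2u² + 36u + 64 = 0  ⟹  u² + 18u + 32 = 0
u = −2 or u = −16, giving (−2, 3) and (−16, −11).

(−16, −11) and (−2, 3)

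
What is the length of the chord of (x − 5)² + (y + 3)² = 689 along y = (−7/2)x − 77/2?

6√53

The distance from (5, −3) to the line is 106/√53, and r² = 689.
Chord = 2√(r² − d²) = 2·√(477) = 6√53.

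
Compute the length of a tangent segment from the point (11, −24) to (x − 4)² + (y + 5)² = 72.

Centre (4, −5), r² = 72. |PO|² = (7)² + (−19)² = 410.
By the tangent–radius right angle, tangent length = √(|PO|² − r²) = √338 = 13√2.

13√2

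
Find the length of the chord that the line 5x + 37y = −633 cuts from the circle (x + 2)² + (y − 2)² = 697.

Centre (−2, 2), r² = 697. Perpendicular distance d from centre to line = |697| / √1394 = 697/√1394.
Half the chord is √(r² − d²) = √(697/2), so the full chord is √1394.

√1394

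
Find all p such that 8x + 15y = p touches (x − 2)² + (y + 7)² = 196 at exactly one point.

p = −327 or p = 149

For a tangent, require d(centre, line) = r = 14.
|8·2 + 15·(−7) − p| / √289 = 14
|p − (−89)| = 14·17, so p = 149 or p = −327.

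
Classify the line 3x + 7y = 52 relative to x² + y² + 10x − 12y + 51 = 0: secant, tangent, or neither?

d² = (3·(−5) + 7·6 − (52))²/58 = 625/58; r² = 10.
Since d² > r², the line lies outside the circle.

neither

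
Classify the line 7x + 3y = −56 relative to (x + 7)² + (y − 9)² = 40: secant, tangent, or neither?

Substituting the line into the circle gives 58x² + 1288x + 6970 = 0.
Discriminant = (1288)² − 4·58·(6970) = 41904 > 0.
Two real roots: the line is a secant.

secant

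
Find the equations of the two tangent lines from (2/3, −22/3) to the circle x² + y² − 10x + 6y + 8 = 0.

x + 5y = −36 and 5x + y = −4

A line y − (−22/3) = m(x − (2/3)) is tangent when its distance from (5, −3) is √26:
[m·(13/3) − (13/3)]² = 26(m² + 1)
5m² + 26m + 5 = 0, so m = −1/5 or m = −5.
Through (2/3, −22/3) these give x + 5y = −36 and 5x + y = −4.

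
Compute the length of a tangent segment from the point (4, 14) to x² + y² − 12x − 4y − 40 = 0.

2√17

With centre O = (6, 2), |OP|² = 148 and r² = 80.
The tangent meets the radius at right angles, so tangent² = |PO|² − r² = 148 − 80 = 68.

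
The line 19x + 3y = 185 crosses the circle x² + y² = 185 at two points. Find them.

Substitute y = (185 − 19x)/3:
370x² − 7030x + 32560 = 0  ⟹  x² − 19x + 88 = 0
x = 11 or x = 8, giving (11, −8) and (8, 11).

(8, 11) and (11, −8)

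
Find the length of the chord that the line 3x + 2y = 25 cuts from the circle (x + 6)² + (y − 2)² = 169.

The distance from (−6, 2) to the line is 39/√13, and r² = 169.
Half the chord is √(r² − d²) = √(52), so the full chord is 4√13.

4√13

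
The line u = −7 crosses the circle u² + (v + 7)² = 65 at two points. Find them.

The line gives u = −7. Substituting into the circle:
v² + 14v + 33 = 0
v = −3 or v = −11, giving (−7, −3) and (−7, −11).

(−7, −11) and (−7, −3)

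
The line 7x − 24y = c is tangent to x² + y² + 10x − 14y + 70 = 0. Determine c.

Tangency holds when the distance from the centre (−5, 7) to the line equals the radius 2:
|7·(−5) − 24·7 − c| / √625 = 2
|c − (−203)| = 2·25, so c = −153 or c = −253.

c = −253 or c = −153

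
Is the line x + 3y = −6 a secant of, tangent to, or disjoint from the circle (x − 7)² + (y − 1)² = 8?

disjoint

Substituting the line into the circle gives 10x² − 108x + 450 = 0.
Δ = 11664 − 18000 = −6336.
No real roots: the line does not meet the circle.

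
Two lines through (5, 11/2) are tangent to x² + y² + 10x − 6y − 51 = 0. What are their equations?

Write the tangent as mx − y + (11/2 − m·(5)) = 0 and set its distance from the centre to √85:
(−10m − (−5/2))² = 85(m² + 1)
12m² − 40m − 63 = 0, so m = −7/6 or m = 9/2.
Through (5, 11/2) these give 7x + 6y = 68 and 9x − 2y = 34.

7x + 6y = 68 and 9x − 2y = 34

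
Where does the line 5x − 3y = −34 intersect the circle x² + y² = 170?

Substitute y = (34 + 5x)/3:
34x² + 340x − 374 = 0  ⟹  x² + 10x − 11 = 0
x = 1 or x = −11, giving (1, 13) and (−11, −7).

(−11, −7) and (1, 13)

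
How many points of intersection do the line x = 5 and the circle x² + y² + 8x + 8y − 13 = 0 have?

0

d² = (1·(−4) + 0·(−4) − (5))² = 81; r² = 45.
Since d² > r², the line lies outside the circle.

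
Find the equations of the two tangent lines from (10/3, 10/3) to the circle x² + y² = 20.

Let a tangent through (10/3, 10/3) have slope m. Its distance from (0, 0) must equal 2√5:
(−10/3m − (−10/3))² = 20(m² + 1)
2m² + 5m + 2 = 0, so m = −1/2 or m = −2.
With m = −1/2: x + 2y = 10. With m = −2: 2x + y = 10.

x + 2y = 10 and 2x + y = 10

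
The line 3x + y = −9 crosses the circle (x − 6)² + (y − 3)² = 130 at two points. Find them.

(−5, 6) and (−1, −6)

From the line, y = −3x − 9. Substituting:
10x² + 60x + 50 = 0  ⟹  x² + 6x + 5 = 0
x = −1 or x = −5, giving (−1, −6) and (−5, 6).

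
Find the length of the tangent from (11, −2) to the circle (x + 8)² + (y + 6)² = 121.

Centre (−8, −6), r² = 121. |PO|² = (19)² + (4)² = 377.
By the tangent–radius right angle, tangent length = √(|PO|² − r²) = √256 = 16.

16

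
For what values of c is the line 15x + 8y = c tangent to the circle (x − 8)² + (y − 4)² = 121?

The line touches the circle iff its distance from (8, 4) is 11:
|15·8 + 8·4 − c| / √289 = 11
|c − (152)| = 11·17, so c = 339 or c = −35.

c = −35 or c = 339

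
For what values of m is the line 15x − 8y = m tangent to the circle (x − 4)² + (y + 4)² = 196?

Tangency holds when the distance from the centre (4, −4) to the line equals the radius 14:
|15·4 − 8·(−4) − m| / √289 = 14
|m − (92)| = 14·17, so m = 330 or m = −146.

m = −146 or m = 330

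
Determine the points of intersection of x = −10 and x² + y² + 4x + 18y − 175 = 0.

The line gives x = −10. Substituting into the circle:
y² + 18y − 115 = 0
y = 5 or y = −23, giving (−10, 5) and (−10, −23).

(−10, −23) and (−10, 5)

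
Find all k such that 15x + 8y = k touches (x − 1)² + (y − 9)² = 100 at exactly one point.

For a tangent, require d(centre, line) = r = 10.
|15·1 + 8·9 − k| / √289 = 10
|k − (87)| = 10·17, so k = 257 or k = −83.

k = −83 or k = 257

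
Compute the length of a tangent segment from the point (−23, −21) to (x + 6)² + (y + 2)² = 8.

√642

With centre O = (−6, −2), |OP|² = 650 and r² = 8.
Power of the point: PT² = |PO|² − r² = 642, so PT = √642.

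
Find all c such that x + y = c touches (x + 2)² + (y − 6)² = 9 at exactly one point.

The line touches the circle iff its distance from (−2, 6) is 3:
|1·(−2) + 1·6 − c| / √2 = 3
|c − (4)| = 3√2.

c = 4 ± 3√2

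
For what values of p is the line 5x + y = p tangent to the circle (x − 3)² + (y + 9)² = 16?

p = 6 ± 4√26

Tangency holds when the distance from the centre (3, −9) to the line equals the radius 4:
|5·3 + 1·(−9) − p| / √26 = 4
|p − (6)| = 4√26.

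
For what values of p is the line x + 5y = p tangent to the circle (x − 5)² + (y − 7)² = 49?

p = 40 ± 7√26

The line touches the circle iff its distance from (5, 7) is 7:
|1·5 + 5·7 − p| / √26 = 7
|p − (40)| = 7√26.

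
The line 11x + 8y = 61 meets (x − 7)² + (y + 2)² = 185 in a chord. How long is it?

2√185

From the line, y = (61 − 11x)/8. Substituting:
185x² − 2590x − 2775 = 0  ⟹  x² − 14x − 15 = 0
x = 15 or x = −1, giving (15, −13) and (−1, 9).
|(15, −13) − (−1, 9)| = √((16)² + (−22)²) = 2√185.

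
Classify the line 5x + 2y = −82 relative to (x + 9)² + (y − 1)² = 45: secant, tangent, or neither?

Centre (−9, 1), r² = 45. Distance² from centre to line = (39)²/29 = 1521/29.
Since d² > r², the line lies outside the circle.

neither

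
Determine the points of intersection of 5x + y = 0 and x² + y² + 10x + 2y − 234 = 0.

Substitute y = −5x:
26x² − 234 = 0  ⟹  x² − 9 = 0
x = 3 or x = −3, giving (3, −15) and (−3, 15).

(−3, 15) and (3, −15)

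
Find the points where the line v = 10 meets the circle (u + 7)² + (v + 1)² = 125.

(−9, 10) and (−5, 10)

Substitute v = 10:
u² + 14u + 45 = 0
u = −5 or u = −9, giving (−5, 10) and (−9, 10).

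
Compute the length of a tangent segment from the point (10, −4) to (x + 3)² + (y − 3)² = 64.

Centre (−3, 3), r² = 64. |PO|² = (13)² + (−7)² = 218.
Power of the point: PT² = |PO|² − r² = 154, so PT = √154.

√154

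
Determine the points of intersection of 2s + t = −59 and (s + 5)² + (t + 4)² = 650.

(−30, 1) and (−16, −27)

Substitute t = −2s − 59:
5s² + 230s + 2400 = 0  ⟹  s² + 46s + 480 = 0
s = −16 or s = −30, giving (−16, −27) and (−30, 1).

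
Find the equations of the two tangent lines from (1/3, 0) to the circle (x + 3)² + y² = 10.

Write the tangent as mx − y + (0 − m·(1/3)) = 0 and set its distance from the centre to √10:
[m·(−10/3) − (0)]² = 10(m² + 1)
m² − 9 = 0, so m = 3 or m = −3.
Through (1/3, 0) these give 3x − y = 1 and 3x + y = 1.

3x − y = 1 and 3x + y = 1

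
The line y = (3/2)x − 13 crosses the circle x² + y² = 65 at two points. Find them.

(4, −7) and (8, −1)

Substitute y = (−26 + 3x)/2:
13x² − 156x + 416 = 0  ⟹  x² − 12x + 32 = 0
x = 8 or x = 4, giving (8, −1) and (4, −7).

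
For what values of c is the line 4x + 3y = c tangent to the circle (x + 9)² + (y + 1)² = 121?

For a tangent, require d(centre, line) = r = 11.
|4·(−9) + 3·(−1) − c| / √25 = 11
|c − (−39)| = 11·5, so c = 16 or c = −94.

c = −94 or c = 16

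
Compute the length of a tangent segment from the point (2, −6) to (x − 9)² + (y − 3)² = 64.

√66

With centre O = (9, 3), |OP|² = 130 and r² = 64.
Power of the point: PT² = |PO|² − r² = 66, so PT = √66.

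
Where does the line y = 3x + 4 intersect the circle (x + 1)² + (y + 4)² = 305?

From the line, y = 3x + 4. Substituting:
10x² + 50x − 240 = 0  ⟹  x² + 5x − 24 = 0
x = 3 or x = −8, giving (3, 13) and (−8, −20).

(−8, −20) and (3, 13)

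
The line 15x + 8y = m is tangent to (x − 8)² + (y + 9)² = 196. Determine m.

Tangency holds when the distance from the centre (8, −9) to the line equals the radius 14:
|15·8 + 8·(−9) − m| / √289 = 14
|m − (48)| = 14·17, so m = 286 or m = −190.

m = −190 or m = 286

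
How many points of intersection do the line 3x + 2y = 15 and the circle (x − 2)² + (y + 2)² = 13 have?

1

Substituting the line into the circle gives 13x² − 130x + 325 = 0.
Discriminant = (−130)² − 4·13·(325) = 0.
A repeated root: the line is tangent.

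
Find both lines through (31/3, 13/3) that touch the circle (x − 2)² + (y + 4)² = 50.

A line y − (13/3) = m(x − (31/3)) is tangent when its distance from (2, −4) is 5√2:
[m·(−25/3) − (−25/3)]² = 50(m² + 1)
7m² − 50m + 7 = 0, so m = 7 or m = 1/7.
With m = 7: 7x − y = 68. With m = 1/7: x − 7y = −20.

7x − y = 68 and x − 7y = −20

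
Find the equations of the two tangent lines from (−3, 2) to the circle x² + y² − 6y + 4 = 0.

x + 2y = 1 and 2x − y = −8

A line y − (2) = m(x − (−3)) is tangent when its distance from (0, 3) is √5:
[m·(3) − (1)]² = 5(m² + 1)
2m² − 3m − 2 = 0, so m = −1/2 or m = 2.
Through (−3, 2) these give x + 2y = 1 and 2x − y = −8.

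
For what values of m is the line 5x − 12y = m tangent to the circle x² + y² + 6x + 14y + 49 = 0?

m = 30 or m = 108

The line touches the circle iff its distance from (−3, −7) is 3:
|5·(−3) − 12·(−7) − m| / √169 = 3
|m − (69)| = 3·13, so m = 108 or m = 30.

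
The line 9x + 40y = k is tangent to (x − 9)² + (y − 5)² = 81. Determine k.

Tangency holds when the distance from the centre (9, 5) to the line equals the radius 9:
|9·9 + 40·5 − k| / √1681 = 9
|k − (281)| = 9·41, so k = 650 or k = −88.

k = −88 or k = 650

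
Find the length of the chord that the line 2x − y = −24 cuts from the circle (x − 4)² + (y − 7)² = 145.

The distance from (4, 7) to the line is 25/√5, and r² = 145.
Chord = 2√(r² − d²) = 2·√(20) = 4√5.

4√5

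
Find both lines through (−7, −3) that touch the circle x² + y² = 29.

A line y − (−3) = m(x − (−7)) is tangent when its distance from (0, 0) is √29:
(7m − (3))² = 29(m² + 1)
10m² − 21m − 10 = 0, so m = −2/5 or m = 5/2.
With m = −2/5: 2x + 5y = −29. With m = 5/2: 5x − 2y = −29.

2x + 5y = −29 and 5x − 2y = −29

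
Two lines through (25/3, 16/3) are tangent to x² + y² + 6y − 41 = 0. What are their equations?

Let a tangent through (25/3, 16/3) have slope m. Its distance from (0, −3) must equal 5√2:
[m·(−25/3) − (−25/3)]² = 50(m² + 1)
7m² − 50m + 7 = 0, so m = 7 or m = 1/7.
Through (25/3, 16/3) these give 7x − y = 53 and x − 7y = −29.

7x − y = 53 and x − 7y = −29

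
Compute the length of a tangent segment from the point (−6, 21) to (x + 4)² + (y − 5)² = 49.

With centre O = (−4, 5), |OP|² = 260 and r² = 49.
Power of the point: PT² = |PO|² − r² = 211, so PT = √211.

√211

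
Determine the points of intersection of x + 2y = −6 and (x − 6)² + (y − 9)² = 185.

(−2, −2) and (2, −4)

Substitute y = (−6 − x)/2:
5x² − 20 = 0  ⟹  x² − 4 = 0
x = 2 or x = −2, giving (2, −4) and (−2, −2).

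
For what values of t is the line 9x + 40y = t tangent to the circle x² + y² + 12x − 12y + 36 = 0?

t = −60 or t = 432

Tangency holds when the distance from the centre (−6, 6) to the line equals the radius 6:
|9·(−6) + 40·6 − t| / √1681 = 6
|t − (186)| = 6·41, so t = 432 or t = −60.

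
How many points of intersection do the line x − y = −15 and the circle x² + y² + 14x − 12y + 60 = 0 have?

2

Centre (−7, 6), r² = 25. Distance² from centre to line = (2)²/2 = 2.
Since d² < r², the line cuts the circle twice.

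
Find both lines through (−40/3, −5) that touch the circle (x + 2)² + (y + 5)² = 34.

3x − 5y = −15 and 3x + 5y = −65

A line y − (−5) = m(x − (−40/3)) is tangent when its distance from (−2, −5) is √34:
[m·(34/3) − (0)]² = 34(m² + 1)
25m² − 9 = 0, so m = 3/5 or m = −3/5.
Through (−40/3, −5) these give 3x − 5y = −15 and 3x + 5y = −65.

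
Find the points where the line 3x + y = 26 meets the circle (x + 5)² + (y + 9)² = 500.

(5, 11) and (15, −19)

Substitute y = −3x + 26:
10x² − 200x + 750 = 0  ⟹  x² − 20x + 75 = 0
x = 15 or x = 5, giving (15, −19) and (5, 11).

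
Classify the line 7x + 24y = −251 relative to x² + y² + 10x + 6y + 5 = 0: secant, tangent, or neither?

d² = (7·(−5) + 24·(−3) − (−251))²/625 = 20736/625; r² = 29.
Since d² > r², the line lies outside the circle.

neither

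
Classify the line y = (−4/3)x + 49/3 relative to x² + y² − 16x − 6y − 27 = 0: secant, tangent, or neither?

Centre (8, 3), r² = 100. Distance² from centre to line = (−8)²/25 = 64/25.
Since d² < r², the line cuts the circle twice.

secant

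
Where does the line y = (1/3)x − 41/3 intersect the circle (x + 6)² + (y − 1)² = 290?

(−7, −16) and (5, −12)

Express y = (−41 + x)/3 and substitute into the circle:
10x² + 20x − 350 = 0  ⟹  x² + 2x − 35 = 0
x = 5 or x = −7, giving (5, −12) and (−7, −16).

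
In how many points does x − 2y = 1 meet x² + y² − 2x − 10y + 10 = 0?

0

Substituting the line into the circle gives 5x² − 30x + 61 = 0.
Discriminant = (−30)² − 4·5·(61) = −320 < 0.
No real roots: the line does not meet the circle.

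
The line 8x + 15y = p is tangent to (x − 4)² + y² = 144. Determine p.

The line touches the circle iff its distance from (4, 0) is 12:
|8·4 + 15·0 − p| / √289 = 12
|p − (32)| = 12·17, so p = 236 or p = −172.

p = −172 or p = 236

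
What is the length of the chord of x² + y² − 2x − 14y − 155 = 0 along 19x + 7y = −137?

Express y = (−137 − 19x)/7 and substitute into the circle:
410x² + 6970x + 24600 = 0  ⟹  x² + 17x + 60 = 0
x = −5 or x = −12, giving (−5, −6) and (−12, 13).
Chord length = distance between (−5, −6) and (−12, 13) = √410 = √410.

√410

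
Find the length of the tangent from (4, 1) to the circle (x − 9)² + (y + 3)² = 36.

The centre is (9, −3) and r = 6. The square of the distance from P to the centre is 25 + 16 = 41.
By the tangent–radius right angle, tangent length = √(|PO|² − r²) = √5.

√5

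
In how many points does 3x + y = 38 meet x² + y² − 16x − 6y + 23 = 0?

Centre (8, 3), r² = 50. Distance² from centre to line = (−11)²/10 = 121/10.
Since d² < r², the line cuts the circle twice.

2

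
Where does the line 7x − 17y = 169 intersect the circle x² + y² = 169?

Substitute y = (−169 + 7x)/17:
338x² − 2366x − 20280 = 0  ⟹  x² − 7x − 60 = 0
x = 12 or x = −5, giving (12, −5) and (−5, −12).

(−5, −12) and (12, −5)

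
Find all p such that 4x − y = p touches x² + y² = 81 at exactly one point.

p = ±9√17

The line touches the circle iff its distance from (0, 0) is 9:
|4·0 − 1·0 − p| / √17 = 9
|p| = 9√17.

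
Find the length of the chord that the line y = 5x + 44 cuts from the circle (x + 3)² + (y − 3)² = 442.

8√26

Express y = 5x + 44 and substitute into the circle:
26x² + 416x + 1248 = 0  ⟹  x² + 16x + 48 = 0
x = −4 or x = −12, giving (−4, 24) and (−12, −16).
Chord length = distance between (−4, 24) and (−12, −16) = √1664 = 8√26.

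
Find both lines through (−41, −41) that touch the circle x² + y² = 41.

5x − 4y = −41 and 4x − 5y = 41

Let a tangent through (−41, −41) have slope m. Its distance from (0, 0) must equal √41:
(41m − (41))² = 41(m² + 1)
20m² − 41m + 20 = 0, so m = 5/4 or m = 4/5.
With m = 5/4: 5x − 4y = −41. With m = 4/5: 4x − 5y = 41.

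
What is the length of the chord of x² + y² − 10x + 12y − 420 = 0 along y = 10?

30

Centre (5, −6), r² = 481. Perpendicular distance d from centre to line = |−16| / √1 = 16.
Chord = 2√(r² − d²) = 2·√(225) = 30.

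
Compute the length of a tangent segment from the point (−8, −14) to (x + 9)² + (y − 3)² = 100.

√190

The centre is (−9, 3) and r = 10. The square of the distance from P to the centre is 1 + 289 = 290.
The tangent meets the radius at right angles, so tangent² = |PO|² − r² = 290 − 100 = 190.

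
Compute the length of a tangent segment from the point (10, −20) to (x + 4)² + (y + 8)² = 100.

4√15

The centre is (−4, −8) and r = 10. The square of the distance from P to the centre is 196 + 144 = 340.
Power of the point: PT² = |PO|² − r² = 240, so PT = 4√15.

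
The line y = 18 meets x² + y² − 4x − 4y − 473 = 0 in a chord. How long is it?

The distance from (2, 2) to the line is 16, and r² = 481.
Chord = 2√(r² − d²) = 2·√(225) = 30.

30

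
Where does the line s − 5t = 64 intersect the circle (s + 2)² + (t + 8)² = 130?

From the line, t = (−64 + s)/5. Substituting:
26s² + 52s − 2574 = 0  ⟹  s² + 2s − 99 = 0
s = 9 or s = −11, giving (9, −11) and (−11, −15).

(−11, −15) and (9, −11)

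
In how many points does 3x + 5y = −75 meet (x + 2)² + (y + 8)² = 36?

2

Substituting the line into the circle gives 34x² + 310x + 425 = 0.
Δ = 96100 − 57800 = 38300.
Two real roots: the line is a secant.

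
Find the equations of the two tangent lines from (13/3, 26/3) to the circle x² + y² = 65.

A line y − (26/3) = m(x − (13/3)) is tangent when its distance from (0, 0) is √65:
(−13/3m − (−26/3))² = 65(m² + 1)
32m² + 52m − 7 = 0, so m = 1/8 or m = −7/4.
With m = 1/8: x − 8y = −65. With m = −7/4: 7x + 4y = 65.

x − 8y = −65 and 7x + 4y = 65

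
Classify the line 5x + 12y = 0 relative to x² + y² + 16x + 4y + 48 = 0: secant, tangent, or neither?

Substituting the line into the circle gives 169x² + 2064x + 6912 = 0.
Discriminant = (2064)² − 4·169·(6912) = −412416 < 0.
No real roots: the line does not meet the circle.

neither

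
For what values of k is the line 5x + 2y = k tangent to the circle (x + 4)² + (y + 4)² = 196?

The line touches the circle iff its distance from (−4, −4) is 14:
|5·(−4) + 2·(−4) − k| / √29 = 14
|k − (−28)| = 14√29.

k = −28 ± 14√29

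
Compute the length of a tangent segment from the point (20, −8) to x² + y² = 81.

Centre (0, 0), r² = 81. |PO|² = (20)² + (−8)² = 464.
By the tangent–radius right angle, tangent length = √(|PO|² − r²) = √383.

√383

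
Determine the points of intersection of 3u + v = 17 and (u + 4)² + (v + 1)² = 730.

Substitute v = −3u + 17:
10u² − 100u − 390 = 0  ⟹  u² − 10u − 39 = 0
u = 13 or u = −3, giving (13, −22) and (−3, 26).

(−3, 26) and (13, −22)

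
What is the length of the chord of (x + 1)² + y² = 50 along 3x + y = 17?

Substitute y = −3x + 17:
10x² − 100x + 240 = 0  ⟹  x² − 10x + 24 = 0
x = 6 or x = 4, giving (6, −1) and (4, 5).
Chord length = distance between (6, −1) and (4, 5) = √40 = 2√10.

2√10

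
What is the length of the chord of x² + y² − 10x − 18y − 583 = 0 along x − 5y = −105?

9√26

Centre (5, 9), r² = 689. Perpendicular distance d from centre to line = |65| / √26 = 65/√26.
Half the chord is √(r² − d²) = √(1053/2), so the full chord is 9√26.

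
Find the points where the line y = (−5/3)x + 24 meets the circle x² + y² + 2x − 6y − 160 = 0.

Express y = (72 − 5x)/3 and substitute into the circle:
34x² − 612x + 2448 = 0  ⟹  x² − 18x + 72 = 0
x = 12 or x = 6, giving (12, 4) and (6, 14).

(6, 14) and (12, 4)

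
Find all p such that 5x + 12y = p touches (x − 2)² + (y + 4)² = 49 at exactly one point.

p = −129 or p = 53

The line touches the circle iff its distance from (2, −4) is 7:
|5·2 + 12·(−4) − p| / √169 = 7
|p − (−38)| = 7·13, so p = 53 or p = −129.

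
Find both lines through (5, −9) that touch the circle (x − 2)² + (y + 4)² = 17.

4x − y = 29 and x + 4y = −31

Let a tangent through (5, −9) have slope m. Its distance from (2, −4) must equal √17:
(−3m − (5))² = 17(m² + 1)
4m² − 15m − 4 = 0, so m = 4 or m = −1/4.
Through (5, −9) these give 4x − y = 29 and x + 4y = −31.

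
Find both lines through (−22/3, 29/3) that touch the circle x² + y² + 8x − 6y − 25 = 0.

A line y − (29/3) = m(x − (−22/3)) is tangent when its distance from (−4, 3) is 5√2:
(10/3m − (−20/3))² = 50(m² + 1)
7m² − 8m + 1 = 0, so m = 1 or m = 1/7.
Through (−22/3, 29/3) these give x − y = −17 and x − 7y = −75.

x − y = −17 and x − 7y = −75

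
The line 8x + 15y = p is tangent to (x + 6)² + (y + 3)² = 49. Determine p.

p = −212 or p = 26

The line touches the circle iff its distance from (−6, −3) is 7:
|8·(−6) + 15·(−3) − p| / √289 = 7
|p − (−93)| = 7·17, so p = 26 or p = −212.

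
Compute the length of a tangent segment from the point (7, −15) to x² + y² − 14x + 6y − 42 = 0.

2√11

Centre (7, −3), r² = 100. |PO|² = (0)² + (−12)² = 144.
By the tangent–radius right angle, tangent length = √(|PO|² − r²) = √44 = 2√11.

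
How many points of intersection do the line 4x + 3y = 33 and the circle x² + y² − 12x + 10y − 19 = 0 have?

Substituting the line into the circle gives 25x² − 492x + 1908 = 0.
Δ = 242064 − 190800 = 51264.
Two real roots: the line is a secant.

2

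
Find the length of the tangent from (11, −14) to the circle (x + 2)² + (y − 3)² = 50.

The centre is (−2, 3) and r = 5√2. The square of the distance from P to the centre is 169 + 289 = 458.
The tangent meets the radius at right angles, so tangent² = |PO|² − r² = 458 − 50 = 408.

2√102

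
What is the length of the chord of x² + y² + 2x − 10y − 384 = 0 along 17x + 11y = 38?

2√410

The distance from (−1, 5) to the line is 0/√410, and r² = 410.
Chord = 2√(r² − d²) = 2·√(410) = 2√410.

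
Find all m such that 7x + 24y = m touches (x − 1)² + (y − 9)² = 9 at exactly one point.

For a tangent, require d(centre, line) = r = 3.
|7·1 + 24·9 − m| / √625 = 3
|m − (223)| = 3·25, so m = 298 or m = 148.

m = 148 or m = 298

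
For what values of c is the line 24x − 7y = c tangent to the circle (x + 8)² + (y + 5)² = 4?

c = −207 or c = −107

Tangency holds when the distance from the centre (−8, −5) to the line equals the radius 2:
|24·(−8) − 7·(−5) − c| / √625 = 2
|c − (−157)| = 2·25, so c = −107 or c = −207.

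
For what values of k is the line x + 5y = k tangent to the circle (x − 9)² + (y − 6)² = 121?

k = 39 ± 11√26

For a tangent, require d(centre, line) = r = 11.
|1·9 + 5·6 − k| / √26 = 11
|k − (39)| = 11√26.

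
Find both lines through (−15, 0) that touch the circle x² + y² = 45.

x + 2y = −15 and x − 2y = −15

A line y − (0) = m(x − (−15)) is tangent when its distance from (0, 0) is 3√5:
(15m − (0))² = 45(m² + 1)
4m² − 1 = 0, so m = −1/2 or m = 1/2.
With m = −1/2: x + 2y = −15. With m = 1/2: x − 2y = −15.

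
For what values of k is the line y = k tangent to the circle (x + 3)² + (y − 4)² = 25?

Tangency holds when the distance from the centre (−3, 4) to the line equals the radius 5:
|0·(−3) + 1·4 − k| / √1 = 5
|k − (4)| = 5, so k = 9 or k = −1.

k = −1 or k = 9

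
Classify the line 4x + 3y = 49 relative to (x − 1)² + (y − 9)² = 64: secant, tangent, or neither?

secant

Substituting the line into the circle gives 25x² − 194x − 83 = 0.
Δ = 37636 − (−8300) = 45936.
Two real roots: the line is a secant.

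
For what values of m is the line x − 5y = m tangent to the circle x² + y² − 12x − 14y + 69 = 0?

For a tangent, require d(centre, line) = r = 4.
|1·6 − 5·7 − m| / √26 = 4
|m − (−29)| = 4√26.

m = −29 ± 4√26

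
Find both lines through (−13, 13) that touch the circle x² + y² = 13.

Write the tangent as mx − y + (13 − m·(−13)) = 0 and set its distance from the centre to √13:
(13m − (−13))² = 13(m² + 1)
6m² + 13m + 6 = 0, so m = −2/3 or m = −3/2.
Through (−13, 13) these give 2x + 3y = 13 and 3x + 2y = −13.

2x + 3y = 13 and 3x + 2y = −13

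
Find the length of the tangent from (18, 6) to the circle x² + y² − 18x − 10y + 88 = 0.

With centre O = (9, 5), |OP|² = 82 and r² = 18.
Power of the point: PT² = |PO|² − r² = 64, so PT = 8.

8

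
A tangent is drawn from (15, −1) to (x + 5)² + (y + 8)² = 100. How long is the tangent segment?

√349

With centre O = (−5, −8), |OP|² = 449 and r² = 100.
By the tangent–radius right angle, tangent length = √(|PO|² − r²) = √349.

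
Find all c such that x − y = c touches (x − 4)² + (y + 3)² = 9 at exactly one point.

c = 7 ± 3√2

For a tangent, require d(centre, line) = r = 3.
|1·4 − 1·(−3) − c| / √2 = 3
|c − (7)| = 3√2.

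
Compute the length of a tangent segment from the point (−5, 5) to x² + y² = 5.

3√5

The centre is (0, 0) and r = √5. The square of the distance from P to the centre is 25 + 25 = 50.
By the tangent–radius right angle, tangent length = √(|PO|² − r²) = √45 = 3√5.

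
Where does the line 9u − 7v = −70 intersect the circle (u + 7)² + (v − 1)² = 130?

Substitute v = (70 + 9u)/7:
130u² + 1820u = 0  ⟹  u² + 14u = 0
u = 0 or u = −14, giving (0, 10) and (−14, −8).

(−14, −8) and (0, 10)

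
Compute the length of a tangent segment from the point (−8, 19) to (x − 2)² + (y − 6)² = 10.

√259

With centre O = (2, 6), |OP|² = 269 and r² = 10.
Power of the point: PT² = |PO|² − r² = 259, so PT = √259.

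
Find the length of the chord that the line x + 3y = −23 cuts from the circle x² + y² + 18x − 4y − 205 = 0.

Express y = (−23 − x)/3 and substitute into the circle:
10x² + 220x − 1040 = 0  ⟹  x² + 22x − 104 = 0
x = 4 or x = −26, giving (4, −9) and (−26, 1).
Chord length = distance between (4, −9) and (−26, 1) = √1000 = 10√10.

10√10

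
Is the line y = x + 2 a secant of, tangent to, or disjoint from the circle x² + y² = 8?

Substituting the line into the circle gives 2x² + 4x − 4 = 0.
Δ = 16 − (−32) = 48.
Two real roots: the line is a secant.

secant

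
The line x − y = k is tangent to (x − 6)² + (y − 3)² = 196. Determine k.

k = 3 ± 14√2

For a tangent, require d(centre, line) = r = 14.
|1·6 − 1·3 − k| / √2 = 14
|k − (3)| = 14√2.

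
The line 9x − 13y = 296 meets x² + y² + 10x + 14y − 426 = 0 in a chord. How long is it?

10√10

The distance from (−5, −7) to the line is 250/√250, and r² = 500.
Half the chord is √(r² − d²) = √(250), so the full chord is 10√10.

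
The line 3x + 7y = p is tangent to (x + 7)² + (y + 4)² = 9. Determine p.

Tangency holds when the distance from the centre (−7, −4) to the line equals the radius 3:
|3·(−7) + 7·(−4) − p| / √58 = 3
|p − (−49)| = 3√58.

p = −49 ± 3√58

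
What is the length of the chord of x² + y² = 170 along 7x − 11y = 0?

From the line, y = (7x)/11. Substituting:
170x² − 20570 = 0  ⟹  x² − 121 = 0
x = 11 or x = −11, giving (11, 7) and (−11, −7).
|(11, 7) − (−11, −7)| = √((22)² + (14)²) = 2√170.

2√170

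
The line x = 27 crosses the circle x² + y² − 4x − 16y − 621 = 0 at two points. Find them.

The line gives x = 27. Substituting into the circle:
y² − 16y = 0
y = 16 or y = 0, giving (27, 16) and (27, 0).

(27, 0) and (27, 16)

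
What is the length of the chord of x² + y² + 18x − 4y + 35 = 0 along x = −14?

The line gives x = −14. Substituting into the circle:
y² − 4y − 21 = 0
y = 7 or y = −3, giving (−14, 7) and (−14, −3).
Chord length = distance between (−14, 7) and (−14, −3) = √100 = 10.

10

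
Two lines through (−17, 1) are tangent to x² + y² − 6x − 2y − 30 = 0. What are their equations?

Let a tangent through (−17, 1) have slope m. Its distance from (3, 1) must equal 2√10:
[m·(20) − (0)]² = 40(m² + 1)
9m² − 1 = 0, so m = 1/3 or m = −1/3.
Through (−17, 1) these give x − 3y = −20 and x + 3y = −14.

x − 3y = −20 and x + 3y = −14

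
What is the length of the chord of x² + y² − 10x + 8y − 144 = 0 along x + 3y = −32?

Centre (5, −4), r² = 185. Perpendicular distance d from centre to line = |25| / √10 = 25/√10.
Chord = 2√(r² − d²) = 2·√(245/2) = 7√10.

7√10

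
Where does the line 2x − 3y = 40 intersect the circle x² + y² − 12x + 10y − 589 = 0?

Substitute y = (−40 + 2x)/3:
13x² − 208x − 4901 = 0  ⟹  x² − 16x − 377 = 0
x = 29 or x = −13, giving (29, 6) and (−13, −22).

(−13, −22) and (29, 6)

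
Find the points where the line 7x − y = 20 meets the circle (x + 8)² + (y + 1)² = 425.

Substitute y = 7x − 20:
50x² − 250x = 0  ⟹  x² − 5x = 0
x = 5 or x = 0, giving (5, 15) and (0, −20).

(0, −20) and (5, 15)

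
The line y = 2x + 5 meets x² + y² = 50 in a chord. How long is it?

Express y = 2x + 5 and substitute into the circle:
5x² + 20x − 25 = 0  ⟹  x² + 4x − 5 = 0
x = 1 or x = −5, giving (1, 7) and (−5, −5).
|(1, 7) − (−5, −5)| = √((6)² + (12)²) = 6√5.

6√5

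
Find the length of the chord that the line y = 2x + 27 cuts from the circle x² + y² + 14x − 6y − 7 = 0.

6√5

From the line, y = 2x + 27. Substituting:
5x² + 110x + 560 = 0  ⟹  x² + 22x + 112 = 0
x = −8 or x = −14, giving (−8, 11) and (−14, −1).
|(−8, 11) − (−14, −1)| = √((6)² + (12)²) = 6√5.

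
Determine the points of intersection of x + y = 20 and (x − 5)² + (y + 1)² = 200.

(7, 13) and (19, 1)

From the line, y = −x + 20. Substituting:
2x² − 52x + 266 = 0  ⟹  x² − 26x + 133 = 0
x = 19 or x = 7, giving (19, 1) and (7, 13).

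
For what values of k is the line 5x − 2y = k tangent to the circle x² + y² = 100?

For a tangent, require d(centre, line) = r = 10.
|5·0 − 2·0 − k| / √29 = 10
|k| = 10√29.

k = ±10√29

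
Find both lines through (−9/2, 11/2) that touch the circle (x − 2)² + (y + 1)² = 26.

Write the tangent as mx − y + (11/2 − m·(−9/2)) = 0 and set its distance from the centre to √26:
(13/2m − (−13/2))² = 26(m² + 1)
5m² + 26m + 5 = 0, so m = −5 or m = −1/5.
With m = −5: 5x + y = −17. With m = −1/5: x + 5y = 23.

5x + y = −17 and x + 5y = 23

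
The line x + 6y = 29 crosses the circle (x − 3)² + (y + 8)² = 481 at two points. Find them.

(−13, 7) and (23, 1)

Substitute y = (29 − x)/6:
37x² − 370x − 11063 = 0  ⟹  x² − 10x − 299 = 0
x = 23 or x = −13, giving (23, 1) and (−13, 7).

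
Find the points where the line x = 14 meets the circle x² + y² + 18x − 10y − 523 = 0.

(14, −5) and (14, 15)

The line gives x = 14. Substituting into the circle:
y² − 10y − 75 = 0
y = 15 or y = −5, giving (14, 15) and (14, −5).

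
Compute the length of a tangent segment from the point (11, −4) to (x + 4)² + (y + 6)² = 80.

√149

The centre is (−4, −6) and r = 4√5. The square of the distance from P to the centre is 225 + 4 = 229.
By the tangent–radius right angle, tangent length = √(|PO|² − r²) = √149.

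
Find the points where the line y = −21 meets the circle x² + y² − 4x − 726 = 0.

(−15, −21) and (19, −21)

From the line, y = −21. Substituting:
x² − 4x − 285 = 0
x = 19 or x = −15, giving (19, −21) and (−15, −21).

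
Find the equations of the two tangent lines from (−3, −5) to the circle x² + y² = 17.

A line y − (−5) = m(x − (−3)) is tangent when its distance from (0, 0) is √17:
(3m − (5))² = 17(m² + 1)
4m² + 15m − 4 = 0, so m = −4 or m = 1/4.
Through (−3, −5) these give 4x + y = −17 and x − 4y = 17.

4x + y = −17 and x − 4y = 17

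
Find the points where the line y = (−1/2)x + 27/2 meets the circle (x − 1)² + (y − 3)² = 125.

Substitute y = (27 − x)/2:
5x² − 50x − 55 = 0  ⟹  x² − 10x − 11 = 0
x = 11 or x = −1, giving (11, 8) and (−1, 14).

(−1, 14) and (11, 8)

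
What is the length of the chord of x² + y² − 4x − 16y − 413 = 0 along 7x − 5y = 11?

5√74

The distance from (2, 8) to the line is 37/√74, and r² = 481.
Chord = 2√(r² − d²) = 2·√(925/2) = 5√74.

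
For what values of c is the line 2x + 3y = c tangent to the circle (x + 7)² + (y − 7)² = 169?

The line touches the circle iff its distance from (−7, 7) is 13:
|2·(−7) + 3·7 − c| / √13 = 13
|c − (7)| = 13√13.

c = 7 ± 13√13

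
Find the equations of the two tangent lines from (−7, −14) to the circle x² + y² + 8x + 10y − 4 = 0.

Let a tangent through (−7, −14) have slope m. Its distance from (−4, −5) must equal 3√5:
[m·(3) − (9)]² = 45(m² + 1)
2m² + 3m − 2 = 0, so m = −2 or m = 1/2.
Through (−7, −14) these give 2x + y = −28 and x − 2y = 21.

2x + y = −28 and x − 2y = 21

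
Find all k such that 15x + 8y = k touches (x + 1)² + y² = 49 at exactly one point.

k = −134 or k = 104

For a tangent, require d(centre, line) = r = 7.
|15·(−1) + 8·0 − k| / √289 = 7
|k − (−15)| = 7·17, so k = 104 or k = −134.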